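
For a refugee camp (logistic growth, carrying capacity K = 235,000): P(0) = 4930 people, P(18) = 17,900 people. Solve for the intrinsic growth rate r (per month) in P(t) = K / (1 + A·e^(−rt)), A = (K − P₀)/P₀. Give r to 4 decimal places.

r ≈ 0.0749 per month

A = (235000 − 4930)/4930 = 46.66734
17900 = 235000/(1 + 46.66734·e^(−r·18)) → e^(−18r) = (13.12849 − 1)/46.66734 = 0.259892
r = −ln(0.259892)/18 = 1.34749/18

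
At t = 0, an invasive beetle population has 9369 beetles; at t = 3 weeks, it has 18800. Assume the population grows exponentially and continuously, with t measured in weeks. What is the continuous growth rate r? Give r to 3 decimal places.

r ≈ 0.232 per week

18800 = 9369 · e^(r·3)
e^(3r) = 18800/9369 = 2.00662
r = ln(2.00662) / 3 = 0.69645 / 3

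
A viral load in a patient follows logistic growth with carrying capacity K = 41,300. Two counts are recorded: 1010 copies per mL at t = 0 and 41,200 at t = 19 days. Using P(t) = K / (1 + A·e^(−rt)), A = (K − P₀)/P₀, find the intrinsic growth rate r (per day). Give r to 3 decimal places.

A = (41300 − 1010)/1010 = 39.89109
41200 = 41300/(1 + 39.89109·e^(−r·19)) → e^(−19r) = (1.00243 − 1)/39.89109 = 0.000061
r = −ln(0.000061)/19 = 9.70718/19

r ≈ 0.511 per day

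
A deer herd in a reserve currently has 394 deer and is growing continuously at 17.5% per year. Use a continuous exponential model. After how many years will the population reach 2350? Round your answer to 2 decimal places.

t ≈ 10.20 years

2350 = 394 · e^(0.175·t)
t = ln(2350/394) / 0.175 = ln(5.96447) / 0.175 = 1.78582 / 0.175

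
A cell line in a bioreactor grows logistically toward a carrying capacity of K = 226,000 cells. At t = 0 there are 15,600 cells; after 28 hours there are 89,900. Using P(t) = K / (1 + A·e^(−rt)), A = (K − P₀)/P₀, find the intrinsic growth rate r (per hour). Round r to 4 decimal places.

r ≈ 0.0781 per hour

A = (226000 − 15600)/15600 = 13.48718
89900 = 226000/(1 + 13.48718·e^(−r·28)) → e^(−28r) = (2.5139 − 1)/13.48718 = 0.112248
r = −ln(0.112248)/28 = 2.18705/28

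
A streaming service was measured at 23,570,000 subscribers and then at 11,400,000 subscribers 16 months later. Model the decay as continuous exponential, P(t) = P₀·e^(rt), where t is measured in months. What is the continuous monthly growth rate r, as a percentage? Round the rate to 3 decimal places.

11400000 = 23570000 · e^(r·16)
e^(16r) = 11400000/23570000 = 0.48367
r = ln(0.48367) / 16 = -0.72636 / 16

r ≈ -4.540% per month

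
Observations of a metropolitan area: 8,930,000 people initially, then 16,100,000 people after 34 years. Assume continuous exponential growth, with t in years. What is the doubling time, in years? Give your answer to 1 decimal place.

r = ln(16100000/8930000) / 34 = ln(1.80291) / 34 ≈ 0.017335 per year
doubling time = ln 2 / |r| = 0.69315 / 0.017335

doubling time ≈ 40.0 years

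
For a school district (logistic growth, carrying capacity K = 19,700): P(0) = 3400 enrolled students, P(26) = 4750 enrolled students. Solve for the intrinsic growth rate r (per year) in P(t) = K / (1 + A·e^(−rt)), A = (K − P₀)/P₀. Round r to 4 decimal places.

r ≈ 0.0162 per year

A = (19700 − 3400)/3400 = 4.79412
4750 = 19700/(1 + 4.79412·e^(−r·26)) → e^(−26r) = (4.14737 − 1)/4.79412 = 0.656506
r = −ln(0.656506)/26 = 0.42082/26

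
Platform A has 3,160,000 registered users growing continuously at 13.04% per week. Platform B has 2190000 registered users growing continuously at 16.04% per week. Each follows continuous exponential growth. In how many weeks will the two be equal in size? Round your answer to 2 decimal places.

t ≈ 12.22 weeks

3160000·e^(0.1304t) = 2190000·e^(0.1604t)
3160000/2190000 = e^((0.1604 − 0.1304)t) → ln(1.44292) = 0.03·t
t = 0.36667 / 0.03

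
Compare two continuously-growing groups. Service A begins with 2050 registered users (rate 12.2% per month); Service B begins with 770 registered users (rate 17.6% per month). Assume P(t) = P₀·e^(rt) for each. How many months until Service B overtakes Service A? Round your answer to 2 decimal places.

2050·e^(0.122t) = 770·e^(0.176t)
2050/770 = e^((0.176 − 0.122)t) → ln(2.66234) = 0.054·t
t = 0.9792 / 0.054

t ≈ 18.13 months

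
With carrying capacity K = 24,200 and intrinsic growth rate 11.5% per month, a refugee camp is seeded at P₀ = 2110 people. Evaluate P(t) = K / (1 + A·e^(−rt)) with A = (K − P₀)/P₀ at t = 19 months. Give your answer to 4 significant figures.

A = (24200 − 2110)/2110 = 10.46919
P(19) = 24200 / (1 + 10.46919·e^(−0.115·19)) = 24200 / (1 + 10.46919·0.112478)
= 24200 / 2.17755 ≈ 11113.4

≈ 11,110 people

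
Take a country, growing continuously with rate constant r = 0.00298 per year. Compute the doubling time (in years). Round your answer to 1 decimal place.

doubling time = ln(2) / |r| = 0.69315 / 0.00298

doubling time ≈ 232.6 years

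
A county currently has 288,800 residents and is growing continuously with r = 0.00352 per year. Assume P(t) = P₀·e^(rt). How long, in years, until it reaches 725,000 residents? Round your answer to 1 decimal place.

t ≈ 261.5 years

725000 = 288800 · e^(0.00352·t)
t = ln(725000/288800) / 0.00352 = ln(2.51039) / 0.00352 = 0.92044 / 0.00352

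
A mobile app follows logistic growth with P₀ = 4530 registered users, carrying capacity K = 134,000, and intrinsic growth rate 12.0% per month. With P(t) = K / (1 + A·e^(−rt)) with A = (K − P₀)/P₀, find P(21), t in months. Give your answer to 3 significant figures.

≈ 40,600 registered users

A = (134000 − 4530)/4530 = 28.58057
P(21) = 134000 / (1 + 28.58057·e^(−0.12·21)) = 134000 / (1 + 28.58057·0.08046)
= 134000 / 3.29958 ≈ 40611.21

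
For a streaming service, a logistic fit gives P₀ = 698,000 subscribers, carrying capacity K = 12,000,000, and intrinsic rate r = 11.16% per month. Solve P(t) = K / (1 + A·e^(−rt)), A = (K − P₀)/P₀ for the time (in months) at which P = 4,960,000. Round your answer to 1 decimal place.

A = (12000000 − 698000)/698000 = 16.19198
4960000 = 12000000/(1 + 16.19198·e^(−0.1116t)) → 1 + 16.19198·e^(−0.1116t) = 2.41935
e^(−0.1116t) = 0.087658 → t = ln(11.40798)/0.1116 = 2.43431/0.1116

t ≈ 21.8 months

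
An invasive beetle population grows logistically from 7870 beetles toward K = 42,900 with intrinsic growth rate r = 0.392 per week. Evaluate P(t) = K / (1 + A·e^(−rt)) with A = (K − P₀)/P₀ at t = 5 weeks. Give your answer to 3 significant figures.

≈ 26,400 beetles

A = (42900 − 7870)/7870 = 4.45108
P(5) = 42900 / (1 + 4.45108·e^(−0.392·5)) = 42900 / (1 + 4.45108·0.140858)
= 42900 / 1.62697 ≈ 26368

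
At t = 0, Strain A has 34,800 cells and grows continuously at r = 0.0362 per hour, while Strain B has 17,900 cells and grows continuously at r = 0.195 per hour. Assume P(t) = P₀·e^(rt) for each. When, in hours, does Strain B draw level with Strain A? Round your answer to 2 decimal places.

34800·e^(0.0362t) = 17900·e^(0.195t)
34800/17900 = e^((0.195 − 0.0362)t) → ln(1.94413) = 0.1588·t
t = 0.66482 / 0.1588

t ≈ 4.19 hours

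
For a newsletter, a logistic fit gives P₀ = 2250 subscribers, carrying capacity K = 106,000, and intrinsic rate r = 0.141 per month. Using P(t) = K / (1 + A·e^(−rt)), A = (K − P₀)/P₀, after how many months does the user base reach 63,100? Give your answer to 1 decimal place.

t ≈ 29.9 months

A = (106000 − 2250)/2250 = 46.11111
63100 = 106000/(1 + 46.11111·e^(−0.141t)) → 1 + 46.11111·e^(−0.141t) = 1.67987
e^(−0.141t) = 0.014744 → t = ln(67.8231)/0.141 = 4.2169/0.141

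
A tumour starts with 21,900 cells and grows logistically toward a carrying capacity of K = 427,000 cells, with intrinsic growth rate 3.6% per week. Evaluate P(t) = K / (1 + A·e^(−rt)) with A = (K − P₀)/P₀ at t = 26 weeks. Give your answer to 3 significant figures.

≈ 51,700 cells

A = (427000 − 21900)/21900 = 18.49772
P(26) = 427000 / (1 + 18.49772·e^(−0.036·26)) = 427000 / (1 + 18.49772·0.392193)
= 427000 / 8.25468 ≈ 51728.21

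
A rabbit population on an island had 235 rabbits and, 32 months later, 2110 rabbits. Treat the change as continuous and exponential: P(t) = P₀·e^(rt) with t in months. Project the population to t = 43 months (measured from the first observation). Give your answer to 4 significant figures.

r = ln(2110/235) / 32 ≈ 0.068589 per month
P(43) = 235 · e^(0.068589·43) = 235 · 19.09335 ≈ 4486.94

≈ 4,487 rabbits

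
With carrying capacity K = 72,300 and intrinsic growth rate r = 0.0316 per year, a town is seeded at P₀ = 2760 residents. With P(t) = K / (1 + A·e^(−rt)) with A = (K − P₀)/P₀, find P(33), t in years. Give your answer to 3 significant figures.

A = (72300 − 2760)/2760 = 25.19565
P(33) = 72300 / (1 + 25.19565·e^(−0.0316·33)) = 72300 / (1 + 25.19565·0.352466)
= 72300 / 9.88062 ≈ 7317.35

≈ 7,320 residents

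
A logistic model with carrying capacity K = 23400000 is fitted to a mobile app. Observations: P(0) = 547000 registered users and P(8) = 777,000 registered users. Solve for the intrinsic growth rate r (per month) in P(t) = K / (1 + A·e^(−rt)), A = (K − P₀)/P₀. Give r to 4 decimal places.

r ≈ 0.0451 per month

A = (23400000 − 547000)/547000 = 41.77879
777000 = 23400000/(1 + 41.77879·e^(−r·8)) → e^(−8r) = (30.11583 − 1)/41.77879 = 0.696905
r = −ln(0.696905)/8 = 0.36111/8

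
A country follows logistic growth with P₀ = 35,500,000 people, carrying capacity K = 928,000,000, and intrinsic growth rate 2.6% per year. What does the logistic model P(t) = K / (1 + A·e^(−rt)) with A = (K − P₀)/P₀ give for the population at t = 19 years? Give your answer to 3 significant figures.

A = (928000000 − 35500000)/35500000 = 25.14085
P(19) = 928000000 / (1 + 25.14085·e^(−0.026·19)) = 928000000 / (1 + 25.14085·0.610181)
= 928000000 / 16.34046 ≈ 56791545.02

≈ 56,800,000 people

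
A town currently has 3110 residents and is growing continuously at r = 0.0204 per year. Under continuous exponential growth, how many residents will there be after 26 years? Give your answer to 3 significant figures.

≈ 5,290 residents

P(26) = 3110 · e^(0.0204·26) = 3110 · e^(0.5304)
= 3110 · 1.69961 ≈ 5285.79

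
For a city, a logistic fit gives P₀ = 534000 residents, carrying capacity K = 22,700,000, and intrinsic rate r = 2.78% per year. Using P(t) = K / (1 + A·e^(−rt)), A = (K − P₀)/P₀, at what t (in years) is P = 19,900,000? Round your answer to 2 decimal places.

A = (22700000 − 534000)/534000 = 41.50936
19900000 = 22700000/(1 + 41.50936·e^(−0.0278t)) → 1 + 41.50936·e^(−0.0278t) = 1.1407
e^(−0.0278t) = 0.00339 → t = ln(295.01297)/0.0278 = 5.68702/0.0278

t ≈ 204.57 years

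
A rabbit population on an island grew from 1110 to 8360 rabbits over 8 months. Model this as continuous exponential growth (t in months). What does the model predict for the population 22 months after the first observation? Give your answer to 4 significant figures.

≈ 286,300 rabbits

r = ln(8360/1110) / 8 ≈ 0.252387 per month
P(22) = 1110 · e^(0.252387·22) = 1110 · 257.88678 ≈ 286254.32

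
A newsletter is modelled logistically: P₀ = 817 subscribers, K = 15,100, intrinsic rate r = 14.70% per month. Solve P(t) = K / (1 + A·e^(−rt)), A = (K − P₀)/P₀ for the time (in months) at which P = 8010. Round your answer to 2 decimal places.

A = (15100 − 817)/817 = 17.48225
8010 = 15100/(1 + 17.48225·e^(−0.147t)) → 1 + 17.48225·e^(−0.147t) = 1.88514
e^(−0.147t) = 0.050631 → t = ln(19.75075)/0.147 = 2.98319/0.147

t ≈ 20.29 months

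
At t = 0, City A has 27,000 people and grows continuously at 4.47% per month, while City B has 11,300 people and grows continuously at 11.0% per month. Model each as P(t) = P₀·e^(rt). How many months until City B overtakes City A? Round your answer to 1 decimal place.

27000·e^(0.0447t) = 11300·e^(0.11t)
27000/11300 = e^((0.11 − 0.0447)t) → ln(2.38938) = 0.0653·t
t = 0.87103 / 0.0653

t ≈ 13.3 months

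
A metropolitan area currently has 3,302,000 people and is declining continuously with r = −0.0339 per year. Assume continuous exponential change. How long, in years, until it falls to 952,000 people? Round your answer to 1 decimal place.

952000 = 3302000 · e^(-0.0339·t)
t = ln(952000/3302000) / -0.0339 = ln(0.28831) / -0.0339 = -1.24372 / -0.0339

t ≈ 36.7 years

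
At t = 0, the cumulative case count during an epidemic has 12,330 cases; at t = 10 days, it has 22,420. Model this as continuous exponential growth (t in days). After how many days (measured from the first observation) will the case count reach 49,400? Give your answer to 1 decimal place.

t ≈ 23.2 days

r = ln(22420/12330) / 10 ≈ 0.059792 per day
t = ln(49400/12330) / r = 1.38792 / 0.059792 ≈ 23.212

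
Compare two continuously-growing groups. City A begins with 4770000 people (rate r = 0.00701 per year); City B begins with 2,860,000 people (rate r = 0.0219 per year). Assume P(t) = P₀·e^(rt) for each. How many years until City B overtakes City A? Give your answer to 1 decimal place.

4770000·e^(0.00701t) = 2860000·e^(0.0219t)
4770000/2860000 = e^((0.0219 − 0.00701)t) → ln(1.66783) = 0.01489·t
t = 0.51152 / 0.01489

t ≈ 34.4 years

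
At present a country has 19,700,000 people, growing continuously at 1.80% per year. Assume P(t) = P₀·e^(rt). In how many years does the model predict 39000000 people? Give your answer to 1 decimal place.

39000000 = 19700000 · e^(0.018·t)
t = ln(39000000/19700000) / 0.018 = ln(1.9797) / 0.018 = 0.68294 / 0.018

t ≈ 37.9 years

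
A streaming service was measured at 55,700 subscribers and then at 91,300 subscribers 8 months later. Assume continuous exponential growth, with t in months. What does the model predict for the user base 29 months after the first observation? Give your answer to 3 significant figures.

≈ 334,000 subscribers

r = ln(91300/55700) / 8 ≈ 0.061771 per month
P(29) = 55700 · e^(0.061771·29) = 55700 · 5.99766 ≈ 334069.39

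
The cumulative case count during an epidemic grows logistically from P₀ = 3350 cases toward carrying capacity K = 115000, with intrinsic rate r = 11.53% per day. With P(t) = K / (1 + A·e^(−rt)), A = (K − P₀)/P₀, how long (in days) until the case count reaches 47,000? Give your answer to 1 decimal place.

t ≈ 27.2 days

A = (115000 − 3350)/3350 = 33.32836
47000 = 115000/(1 + 33.32836·e^(−0.1153t)) → 1 + 33.32836·e^(−0.1153t) = 2.44681
e^(−0.1153t) = 0.043411 → t = ln(23.03578)/0.1153 = 3.13705/0.1153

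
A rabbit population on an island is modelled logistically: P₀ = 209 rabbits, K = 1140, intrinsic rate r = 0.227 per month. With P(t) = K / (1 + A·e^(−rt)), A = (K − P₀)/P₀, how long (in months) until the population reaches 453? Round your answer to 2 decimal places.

t ≈ 4.75 months

A = (1140 − 209)/209 = 4.45455
453 = 1140/(1 + 4.45455·e^(−0.227t)) → 1 + 4.45455·e^(−0.227t) = 2.51656
e^(−0.227t) = 0.340451 → t = ln(2.93728)/0.227 = 1.07748/0.227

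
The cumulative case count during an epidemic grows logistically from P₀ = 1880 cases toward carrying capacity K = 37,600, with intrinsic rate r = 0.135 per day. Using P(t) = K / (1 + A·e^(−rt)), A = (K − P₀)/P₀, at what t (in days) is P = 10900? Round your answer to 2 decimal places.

A = (37600 − 1880)/1880 = 19
10900 = 37600/(1 + 19·e^(−0.135t)) → 1 + 19·e^(−0.135t) = 3.44954
e^(−0.135t) = 0.128923 → t = ln(7.75655)/0.135 = 2.04854/0.135

t ≈ 15.17 days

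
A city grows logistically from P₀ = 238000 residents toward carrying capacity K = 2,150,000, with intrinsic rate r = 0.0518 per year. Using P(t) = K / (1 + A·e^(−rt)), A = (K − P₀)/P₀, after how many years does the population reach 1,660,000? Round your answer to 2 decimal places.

A = (2150000 − 238000)/238000 = 8.03361
1660000 = 2150000/(1 + 8.03361·e^(−0.0518t)) → 1 + 8.03361·e^(−0.0518t) = 1.29518
e^(−0.0518t) = 0.036743 → t = ln(27.21591)/0.0518 = 3.3038/0.0518

t ≈ 63.78 years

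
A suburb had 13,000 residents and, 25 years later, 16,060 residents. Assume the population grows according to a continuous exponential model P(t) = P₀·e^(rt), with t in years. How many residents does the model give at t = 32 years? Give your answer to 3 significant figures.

r = ln(16060/13000) / 25 ≈ 0.008455 per year
P(32) = 13000 · e^(0.008455·32) = 13000 · 1.31071 ≈ 17039.24

≈ 17,000 residents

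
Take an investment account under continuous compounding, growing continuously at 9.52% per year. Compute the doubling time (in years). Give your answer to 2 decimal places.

doubling time = ln(2) / |r| = 0.69315 / 0.0952

doubling time ≈ 7.28 years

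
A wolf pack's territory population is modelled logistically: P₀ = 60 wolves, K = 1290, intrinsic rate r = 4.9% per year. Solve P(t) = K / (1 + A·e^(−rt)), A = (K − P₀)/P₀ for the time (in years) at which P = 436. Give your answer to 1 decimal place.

A = (1290 − 60)/60 = 20.5
436 = 1290/(1 + 20.5·e^(−0.049t)) → 1 + 20.5·e^(−0.049t) = 2.95872
e^(−0.049t) = 0.095547 → t = ln(10.46604)/0.049 = 2.34814/0.049

t ≈ 47.9 years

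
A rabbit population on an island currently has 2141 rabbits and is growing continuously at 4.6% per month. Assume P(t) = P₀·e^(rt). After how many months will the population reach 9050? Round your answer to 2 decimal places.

t ≈ 31.34 months

9050 = 2141 · e^(0.046·t)
t = ln(9050/2141) / 0.046 = ln(4.227) / 0.046 = 1.44149 / 0.046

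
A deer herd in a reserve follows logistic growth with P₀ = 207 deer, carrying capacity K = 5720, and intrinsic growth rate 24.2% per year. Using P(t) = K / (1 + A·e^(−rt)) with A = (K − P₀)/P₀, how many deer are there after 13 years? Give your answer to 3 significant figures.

≈ 2,670 deer

A = (5720 − 207)/207 = 26.63285
P(13) = 5720 / (1 + 26.63285·e^(−0.242·13)) = 5720 / (1 + 26.63285·0.043024)
= 5720 / 2.14585 ≈ 2665.61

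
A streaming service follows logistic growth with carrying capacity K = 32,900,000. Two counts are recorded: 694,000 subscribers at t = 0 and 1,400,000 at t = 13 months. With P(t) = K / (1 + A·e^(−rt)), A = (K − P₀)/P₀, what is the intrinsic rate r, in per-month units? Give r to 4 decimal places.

A = (32900000 − 694000)/694000 = 46.40634
1400000 = 32900000/(1 + 46.40634·e^(−r·13)) → e^(−13r) = (23.5 − 1)/46.40634 = 0.484848
r = −ln(0.484848)/13 = 0.72392/13

r ≈ 0.0557 per month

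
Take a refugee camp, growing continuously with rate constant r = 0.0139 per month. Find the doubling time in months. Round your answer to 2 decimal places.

doubling time = ln(2) / |r| = 0.69315 / 0.0139

doubling time ≈ 49.87 months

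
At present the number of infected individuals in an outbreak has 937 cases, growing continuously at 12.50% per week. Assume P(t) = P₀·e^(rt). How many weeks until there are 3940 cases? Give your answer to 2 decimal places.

t ≈ 11.49 weeks

3940 = 937 · e^(0.125·t)
t = ln(3940/937) / 0.125 = ln(4.20491) / 0.125 = 1.43625 / 0.125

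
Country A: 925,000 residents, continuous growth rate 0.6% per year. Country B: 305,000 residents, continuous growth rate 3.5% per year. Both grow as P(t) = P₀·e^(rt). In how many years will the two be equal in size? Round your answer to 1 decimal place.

t ≈ 38.3 years

925000·e^(0.006t) = 305000·e^(0.035t)
925000/305000 = e^((0.035 − 0.006)t) → ln(3.03279) = 0.029·t
t = 1.10948 / 0.029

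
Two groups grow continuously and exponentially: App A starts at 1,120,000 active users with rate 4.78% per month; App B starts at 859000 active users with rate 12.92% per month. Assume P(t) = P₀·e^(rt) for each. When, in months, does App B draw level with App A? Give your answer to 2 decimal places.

t ≈ 3.26 months

1120000·e^(0.0478t) = 859000·e^(0.1292t)
1120000/859000 = e^((0.1292 − 0.0478)t) → ln(1.30384) = 0.0814·t
t = 0.26532 / 0.0814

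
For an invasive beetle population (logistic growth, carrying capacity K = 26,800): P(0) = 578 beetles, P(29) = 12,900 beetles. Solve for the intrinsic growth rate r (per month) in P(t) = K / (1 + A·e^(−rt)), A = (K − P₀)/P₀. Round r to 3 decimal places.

A = (26800 − 578)/578 = 45.36678
12900 = 26800/(1 + 45.36678·e^(−r·29)) → e^(−29r) = (2.07752 − 1)/45.36678 = 0.023751
r = −ln(0.023751)/29 = 3.74012/29

r ≈ 0.129 per month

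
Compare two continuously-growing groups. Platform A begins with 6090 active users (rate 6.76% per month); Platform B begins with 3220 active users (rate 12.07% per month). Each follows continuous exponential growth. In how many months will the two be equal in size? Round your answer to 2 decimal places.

t ≈ 12.00 months

6090·e^(0.0676t) = 3220·e^(0.1207t)
6090/3220 = e^((0.1207 − 0.0676)t) → ln(1.8913) = 0.0531·t
t = 0.63727 / 0.0531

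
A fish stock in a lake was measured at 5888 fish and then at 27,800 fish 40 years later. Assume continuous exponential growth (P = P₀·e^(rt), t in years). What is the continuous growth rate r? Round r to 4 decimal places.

r ≈ 0.0388 per year

27800 = 5888 · e^(r·40)
e^(40r) = 27800/5888 = 4.72147
r = ln(4.72147) / 40 = 1.55212 / 40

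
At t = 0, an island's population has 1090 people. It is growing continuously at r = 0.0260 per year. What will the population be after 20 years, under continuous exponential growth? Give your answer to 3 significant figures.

P(20) = 1090 · e^(0.026·20) = 1090 · e^(0.52)
= 1090 · 1.68203 ≈ 1833.41

≈ 1,830 people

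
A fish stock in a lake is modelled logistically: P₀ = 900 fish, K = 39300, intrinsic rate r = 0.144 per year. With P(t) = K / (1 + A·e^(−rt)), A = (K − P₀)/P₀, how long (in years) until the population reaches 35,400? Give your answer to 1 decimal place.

t ≈ 41.4 years

A = (39300 − 900)/900 = 42.66667
35400 = 39300/(1 + 42.66667·e^(−0.144t)) → 1 + 42.66667·e^(−0.144t) = 1.11017
e^(−0.144t) = 0.002582 → t = ln(387.28205)/0.144 = 5.95915/0.144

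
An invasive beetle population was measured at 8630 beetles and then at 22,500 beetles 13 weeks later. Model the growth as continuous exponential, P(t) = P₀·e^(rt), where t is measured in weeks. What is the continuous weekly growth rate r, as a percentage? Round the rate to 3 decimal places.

r ≈ 7.371% per week

22500 = 8630 · e^(r·13)
e^(13r) = 22500/8630 = 2.60718
r = ln(2.60718) / 13 = 0.95827 / 13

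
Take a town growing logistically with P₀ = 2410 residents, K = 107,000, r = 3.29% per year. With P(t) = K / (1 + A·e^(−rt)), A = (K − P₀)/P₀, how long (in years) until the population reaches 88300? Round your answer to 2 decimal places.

A = (107000 − 2410)/2410 = 43.39834
88300 = 107000/(1 + 43.39834·e^(−0.0329t)) → 1 + 43.39834·e^(−0.0329t) = 1.21178
e^(−0.0329t) = 0.00488 → t = ln(204.92371)/0.0329 = 5.32264/0.0329

t ≈ 161.78 years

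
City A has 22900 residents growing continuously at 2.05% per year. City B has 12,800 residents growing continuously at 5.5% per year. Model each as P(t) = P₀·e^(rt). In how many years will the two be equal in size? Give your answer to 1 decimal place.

22900·e^(0.0205t) = 12800·e^(0.055t)
22900/12800 = e^((0.055 − 0.0205)t) → ln(1.78906) = 0.0345·t
t = 0.58169 / 0.0345

t ≈ 16.9 years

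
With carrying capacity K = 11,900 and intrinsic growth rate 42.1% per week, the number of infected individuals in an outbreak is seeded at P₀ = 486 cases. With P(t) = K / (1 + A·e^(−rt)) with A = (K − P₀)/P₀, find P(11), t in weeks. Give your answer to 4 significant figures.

≈ 9,684 cases

A = (11900 − 486)/486 = 23.4856
P(11) = 11900 / (1 + 23.4856·e^(−0.421·11)) = 11900 / (1 + 23.4856·0.009745)
= 11900 / 1.22887 ≈ 9683.71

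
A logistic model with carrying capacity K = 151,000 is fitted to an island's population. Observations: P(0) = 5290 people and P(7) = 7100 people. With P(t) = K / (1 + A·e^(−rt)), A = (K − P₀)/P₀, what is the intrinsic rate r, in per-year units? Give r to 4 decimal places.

r ≈ 0.0438 per year

A = (151000 − 5290)/5290 = 27.54442
7100 = 151000/(1 + 27.54442·e^(−r·7)) → e^(−7r) = (21.26761 − 1)/27.54442 = 0.735815
r = −ln(0.735815)/7 = 0.30678/7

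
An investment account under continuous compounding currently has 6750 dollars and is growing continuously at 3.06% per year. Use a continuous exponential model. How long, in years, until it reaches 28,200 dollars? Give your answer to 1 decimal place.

28200 = 6750 · e^(0.0306·t)
t = ln(28200/6750) / 0.0306 = ln(4.17778) / 0.0306 = 1.42978 / 0.0306

t ≈ 46.7 years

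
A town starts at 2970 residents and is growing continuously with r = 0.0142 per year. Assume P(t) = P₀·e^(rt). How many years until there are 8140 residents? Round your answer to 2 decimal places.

8140 = 2970 · e^(0.0142·t)
t = ln(8140/2970) / 0.0142 = ln(2.74074) / 0.0142 = 1.00823 / 0.0142

t ≈ 71.00 years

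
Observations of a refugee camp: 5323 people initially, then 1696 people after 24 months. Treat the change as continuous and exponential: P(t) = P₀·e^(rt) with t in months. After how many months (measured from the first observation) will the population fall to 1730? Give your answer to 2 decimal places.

t ≈ 23.58 months

r = ln(1696/5323) / 24 ≈ -0.047657 per month
t = ln(1730/5323) / r = -1.12392 / -0.047657 ≈ 23.584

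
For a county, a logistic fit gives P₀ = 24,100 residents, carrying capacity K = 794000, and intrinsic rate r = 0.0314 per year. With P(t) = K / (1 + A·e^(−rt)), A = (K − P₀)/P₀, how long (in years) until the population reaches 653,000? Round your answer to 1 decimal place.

A = (794000 − 24100)/24100 = 31.94606
653000 = 794000/(1 + 31.94606·e^(−0.0314t)) → 1 + 31.94606·e^(−0.0314t) = 1.21593
e^(−0.0314t) = 0.006759 → t = ln(147.94877)/0.0314 = 4.99687/0.0314

t ≈ 159.1 years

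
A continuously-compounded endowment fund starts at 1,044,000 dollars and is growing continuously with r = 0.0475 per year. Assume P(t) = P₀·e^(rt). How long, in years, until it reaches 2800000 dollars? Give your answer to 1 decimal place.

t ≈ 20.8 years

2800000 = 1044000 · e^(0.0475·t)
t = ln(2800000/1044000) / 0.0475 = ln(2.68199) / 0.0475 = 0.98656 / 0.0475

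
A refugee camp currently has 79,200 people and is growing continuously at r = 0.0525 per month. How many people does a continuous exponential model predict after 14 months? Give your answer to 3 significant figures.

≈ 165,000 people

P(14) = 79200 · e^(0.0525·14) = 79200 · e^(0.735)
= 79200 · 2.08548 ≈ 165170.17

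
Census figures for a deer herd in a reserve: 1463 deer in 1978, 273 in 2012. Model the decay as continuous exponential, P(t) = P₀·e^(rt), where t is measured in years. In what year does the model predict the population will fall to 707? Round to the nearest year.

year 1993

r = ln(273/1463) / 34 = -1.67877/34 ≈ -0.049376 per year
t = ln(707/1463) / r = -0.72721/-0.049376 ≈ 14.73 years after 1978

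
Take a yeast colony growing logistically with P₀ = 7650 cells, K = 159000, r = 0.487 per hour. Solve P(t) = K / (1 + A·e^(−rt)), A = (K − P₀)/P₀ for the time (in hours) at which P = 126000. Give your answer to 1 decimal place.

A = (159000 − 7650)/7650 = 19.78431
126000 = 159000/(1 + 19.78431·e^(−0.487t)) → 1 + 19.78431·e^(−0.487t) = 1.2619
e^(−0.487t) = 0.013238 → t = ln(75.54011)/0.487 = 4.32466/0.487

t ≈ 8.9 hours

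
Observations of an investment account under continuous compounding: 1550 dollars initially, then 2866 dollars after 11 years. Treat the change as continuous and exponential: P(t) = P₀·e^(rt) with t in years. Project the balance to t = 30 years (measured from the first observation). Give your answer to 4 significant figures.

r = ln(2866/1550) / 11 ≈ 0.055878 per year
P(30) = 1550 · e^(0.055878·30) = 1550 · 5.34602 ≈ 8286.33

≈ 8,286 dollars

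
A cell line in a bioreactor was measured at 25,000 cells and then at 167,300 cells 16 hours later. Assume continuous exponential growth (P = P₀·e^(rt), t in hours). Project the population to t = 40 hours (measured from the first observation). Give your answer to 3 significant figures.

r = ln(167300/25000) / 16 ≈ 0.118807 per hour
P(40) = 25000 · e^(0.118807·40) = 25000 · 115.84834 ≈ 2896208.6

≈ 2,900,000 cells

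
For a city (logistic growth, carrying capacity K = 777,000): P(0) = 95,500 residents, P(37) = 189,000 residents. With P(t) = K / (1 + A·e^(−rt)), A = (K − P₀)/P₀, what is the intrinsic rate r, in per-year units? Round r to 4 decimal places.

A = (777000 − 95500)/95500 = 7.13613
189000 = 777000/(1 + 7.13613·e^(−r·37)) → e^(−37r) = (4.11111 − 1)/7.13613 = 0.435966
r = −ln(0.435966)/37 = 0.83019/37

r ≈ 0.0224 per year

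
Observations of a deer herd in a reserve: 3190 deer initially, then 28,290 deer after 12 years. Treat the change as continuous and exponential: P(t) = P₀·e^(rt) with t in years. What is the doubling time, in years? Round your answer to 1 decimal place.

doubling time ≈ 3.8 years

r = ln(28290/3190) / 12 = ln(8.86834) / 12 ≈ 0.181874 per year
doubling time = ln 2 / |r| = 0.69315 / 0.181874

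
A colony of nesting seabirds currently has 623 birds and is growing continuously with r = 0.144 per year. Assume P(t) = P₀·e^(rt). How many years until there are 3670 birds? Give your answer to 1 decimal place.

t ≈ 12.3 years

3670 = 623 · e^(0.144·t)
t = ln(3670/623) / 0.144 = ln(5.89085) / 0.144 = 1.7734 / 0.144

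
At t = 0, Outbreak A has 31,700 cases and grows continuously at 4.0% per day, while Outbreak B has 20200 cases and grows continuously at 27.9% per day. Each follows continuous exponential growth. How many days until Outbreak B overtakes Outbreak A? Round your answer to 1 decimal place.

31700·e^(0.04t) = 20200·e^(0.279t)
31700/20200 = e^((0.279 − 0.04)t) → ln(1.56931) = 0.239·t
t = 0.45063 / 0.239

t ≈ 1.9 days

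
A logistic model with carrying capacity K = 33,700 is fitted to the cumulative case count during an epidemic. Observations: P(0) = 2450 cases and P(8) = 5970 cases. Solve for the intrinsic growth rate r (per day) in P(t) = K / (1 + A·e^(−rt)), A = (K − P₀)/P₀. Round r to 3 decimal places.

r ≈ 0.126 per day

A = (33700 − 2450)/2450 = 12.7551
5970 = 33700/(1 + 12.7551·e^(−r·8)) → e^(−8r) = (5.64489 − 1)/12.7551 = 0.364159
r = −ln(0.364159)/8 = 1.01016/8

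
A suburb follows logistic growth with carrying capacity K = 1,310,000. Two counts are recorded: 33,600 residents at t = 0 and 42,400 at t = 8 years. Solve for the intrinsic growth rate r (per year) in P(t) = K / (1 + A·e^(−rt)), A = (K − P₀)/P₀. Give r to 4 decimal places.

A = (1310000 − 33600)/33600 = 37.9881
42400 = 1310000/(1 + 37.9881·e^(−r·8)) → e^(−8r) = (30.89623 − 1)/37.9881 = 0.786989
r = −ln(0.786989)/8 = 0.23954/8

r ≈ 0.0299 per year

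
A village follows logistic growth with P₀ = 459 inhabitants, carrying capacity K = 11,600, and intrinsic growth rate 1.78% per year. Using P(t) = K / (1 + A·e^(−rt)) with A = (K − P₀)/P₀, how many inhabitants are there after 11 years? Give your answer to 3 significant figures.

≈ 554 inhabitants

A = (11600 − 459)/459 = 24.27233
P(11) = 11600 / (1 + 24.27233·e^(−0.0178·11)) = 11600 / (1 + 24.27233·0.822177)
= 11600 / 20.95614 ≈ 553.54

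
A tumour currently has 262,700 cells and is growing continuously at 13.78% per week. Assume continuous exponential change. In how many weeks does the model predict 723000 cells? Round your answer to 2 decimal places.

723000 = 262700 · e^(0.1378·t)
t = ln(723000/262700) / 0.1378 = ln(2.75219) / 0.1378 = 1.0124 / 0.1378

t ≈ 7.35 weeks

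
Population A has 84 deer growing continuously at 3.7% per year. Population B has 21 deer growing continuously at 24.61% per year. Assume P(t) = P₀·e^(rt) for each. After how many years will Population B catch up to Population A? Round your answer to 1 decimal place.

84·e^(0.037t) = 21·e^(0.2461t)
84/21 = e^((0.2461 − 0.037)t) → ln(4) = 0.2091·t
t = 1.38629 / 0.2091

t ≈ 6.6 years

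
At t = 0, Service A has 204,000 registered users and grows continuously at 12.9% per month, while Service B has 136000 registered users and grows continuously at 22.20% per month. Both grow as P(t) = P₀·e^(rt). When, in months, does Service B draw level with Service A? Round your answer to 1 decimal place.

204000·e^(0.129t) = 136000·e^(0.222t)
204000/136000 = e^((0.222 − 0.129)t) → ln(1.5) = 0.093·t
t = 0.40547 / 0.093

t ≈ 4.4 months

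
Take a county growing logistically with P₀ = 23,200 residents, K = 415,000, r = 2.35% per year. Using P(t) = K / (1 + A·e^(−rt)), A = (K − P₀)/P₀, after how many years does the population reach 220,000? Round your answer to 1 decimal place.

t ≈ 125.4 years

A = (415000 − 23200)/23200 = 16.88793
220000 = 415000/(1 + 16.88793·e^(−0.0235t)) → 1 + 16.88793·e^(−0.0235t) = 1.88636
e^(−0.0235t) = 0.052485 → t = ln(19.05305)/0.0235 = 2.94723/0.0235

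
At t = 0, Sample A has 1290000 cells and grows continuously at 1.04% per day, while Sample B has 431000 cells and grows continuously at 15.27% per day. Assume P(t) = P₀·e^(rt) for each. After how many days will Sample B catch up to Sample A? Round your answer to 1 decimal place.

t ≈ 7.7 days

1290000·e^(0.0104t) = 431000·e^(0.1527t)
1290000/431000 = e^((0.1527 − 0.0104)t) → ln(2.99304) = 0.1423·t
t = 1.09629 / 0.1423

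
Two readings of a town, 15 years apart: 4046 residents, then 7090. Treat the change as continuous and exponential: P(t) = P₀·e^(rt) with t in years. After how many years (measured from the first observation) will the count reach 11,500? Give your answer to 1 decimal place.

t ≈ 27.9 years

r = ln(7090/4046) / 15 ≈ 0.037397 per year
t = ln(11500/4046) / r = 1.04462 / 0.037397 ≈ 27.933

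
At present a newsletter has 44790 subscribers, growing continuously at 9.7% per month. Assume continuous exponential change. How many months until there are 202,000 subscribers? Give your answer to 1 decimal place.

t ≈ 15.5 months

202000 = 44790 · e^(0.097·t)
t = ln(202000/44790) / 0.097 = ln(4.50994) / 0.097 = 1.50628 / 0.097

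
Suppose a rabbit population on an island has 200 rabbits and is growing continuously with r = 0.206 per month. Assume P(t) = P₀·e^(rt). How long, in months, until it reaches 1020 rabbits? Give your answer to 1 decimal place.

1020 = 200 · e^(0.206·t)
t = ln(1020/200) / 0.206 = ln(5.1) / 0.206 = 1.62924 / 0.206

t ≈ 7.9 months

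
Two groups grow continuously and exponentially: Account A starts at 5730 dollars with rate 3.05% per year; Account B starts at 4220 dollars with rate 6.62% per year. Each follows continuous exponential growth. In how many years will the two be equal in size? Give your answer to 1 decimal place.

t ≈ 8.6 years

5730·e^(0.0305t) = 4220·e^(0.0662t)
5730/4220 = e^((0.0662 − 0.0305)t) → ln(1.35782) = 0.0357·t
t = 0.30588 / 0.0357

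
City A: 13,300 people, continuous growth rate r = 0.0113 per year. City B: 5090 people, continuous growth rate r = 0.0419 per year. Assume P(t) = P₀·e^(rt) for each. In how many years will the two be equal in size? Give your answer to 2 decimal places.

t ≈ 31.39 years

13300·e^(0.0113t) = 5090·e^(0.0419t)
13300/5090 = e^((0.0419 − 0.0113)t) → ln(2.61297) = 0.0306·t
t = 0.96049 / 0.0306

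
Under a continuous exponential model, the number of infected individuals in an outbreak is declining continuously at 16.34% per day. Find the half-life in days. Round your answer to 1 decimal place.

half-life ≈ 4.2 days

half-life = ln(2) / |r| = 0.69315 / 0.1634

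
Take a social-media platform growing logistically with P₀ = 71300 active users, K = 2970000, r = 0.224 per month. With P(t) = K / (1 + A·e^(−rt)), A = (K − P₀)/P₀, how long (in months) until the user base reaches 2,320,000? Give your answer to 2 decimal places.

t ≈ 22.22 months

A = (2970000 − 71300)/71300 = 40.65498
2320000 = 2970000/(1 + 40.65498·e^(−0.224t)) → 1 + 40.65498·e^(−0.224t) = 1.28017
e^(−0.224t) = 0.006891 → t = ln(145.107)/0.224 = 4.97747/0.224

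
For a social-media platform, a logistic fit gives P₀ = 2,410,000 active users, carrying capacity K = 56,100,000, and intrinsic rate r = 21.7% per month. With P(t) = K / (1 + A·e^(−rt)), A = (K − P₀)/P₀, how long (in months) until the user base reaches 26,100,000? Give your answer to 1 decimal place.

t ≈ 13.7 months

A = (56100000 − 2410000)/2410000 = 22.27801
26100000 = 56100000/(1 + 22.27801·e^(−0.217t)) → 1 + 22.27801·e^(−0.217t) = 2.14943
e^(−0.217t) = 0.051595 → t = ln(19.38187)/0.217 = 2.96434/0.217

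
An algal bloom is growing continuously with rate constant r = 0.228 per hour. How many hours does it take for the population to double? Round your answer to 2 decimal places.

doubling time ≈ 3.04 hours

doubling time = ln(2) / |r| = 0.69315 / 0.228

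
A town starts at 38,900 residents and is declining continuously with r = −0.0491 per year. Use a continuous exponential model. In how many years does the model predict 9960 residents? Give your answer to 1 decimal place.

9960 = 38900 · e^(-0.0491·t)
t = ln(9960/38900) / -0.0491 = ln(0.25604) / -0.0491 = -1.36242 / -0.0491

t ≈ 27.7 years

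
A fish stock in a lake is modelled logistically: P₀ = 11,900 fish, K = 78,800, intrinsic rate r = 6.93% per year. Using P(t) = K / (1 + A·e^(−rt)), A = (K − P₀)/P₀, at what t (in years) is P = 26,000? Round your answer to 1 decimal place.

t ≈ 14.7 years

A = (78800 − 11900)/11900 = 5.62185
26000 = 78800/(1 + 5.62185·e^(−0.0693t)) → 1 + 5.62185·e^(−0.0693t) = 3.03077
e^(−0.0693t) = 0.361228 → t = ln(2.76833)/0.0693 = 1.01825/0.0693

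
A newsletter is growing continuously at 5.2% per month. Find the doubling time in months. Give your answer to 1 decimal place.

doubling time ≈ 13.3 months

doubling time = ln(2) / |r| = 0.69315 / 0.052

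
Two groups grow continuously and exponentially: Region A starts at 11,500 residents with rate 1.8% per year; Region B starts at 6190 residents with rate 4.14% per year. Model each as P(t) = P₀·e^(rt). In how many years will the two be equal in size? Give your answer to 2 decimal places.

t ≈ 26.47 years

11500·e^(0.018t) = 6190·e^(0.0414t)
11500/6190 = e^((0.0414 − 0.018)t) → ln(1.85784) = 0.0234·t
t = 0.61941 / 0.0234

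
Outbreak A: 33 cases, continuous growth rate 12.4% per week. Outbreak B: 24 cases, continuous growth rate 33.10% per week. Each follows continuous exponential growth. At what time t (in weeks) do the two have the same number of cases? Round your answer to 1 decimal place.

t ≈ 1.5 weeks

33·e^(0.124t) = 24·e^(0.331t)
33/24 = e^((0.331 − 0.124)t) → ln(1.375) = 0.207·t
t = 0.31845 / 0.207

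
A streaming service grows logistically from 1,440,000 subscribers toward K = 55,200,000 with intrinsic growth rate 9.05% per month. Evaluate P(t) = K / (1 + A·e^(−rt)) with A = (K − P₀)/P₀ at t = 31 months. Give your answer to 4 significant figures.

A = (55200000 − 1440000)/1440000 = 37.33333
P(31) = 55200000 / (1 + 37.33333·e^(−0.0905·31)) = 55200000 / (1 + 37.33333·0.060477)
= 55200000 / 3.25779 ≈ 16944000.46

≈ 16,940,000 subscribers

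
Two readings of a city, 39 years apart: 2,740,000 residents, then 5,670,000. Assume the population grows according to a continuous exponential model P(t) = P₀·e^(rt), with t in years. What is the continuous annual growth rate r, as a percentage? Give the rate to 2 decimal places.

r ≈ 1.86% per year

5670000 = 2740000 · e^(r·39)
e^(39r) = 5670000/2740000 = 2.06934
r = ln(2.06934) / 39 = 0.72723 / 39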